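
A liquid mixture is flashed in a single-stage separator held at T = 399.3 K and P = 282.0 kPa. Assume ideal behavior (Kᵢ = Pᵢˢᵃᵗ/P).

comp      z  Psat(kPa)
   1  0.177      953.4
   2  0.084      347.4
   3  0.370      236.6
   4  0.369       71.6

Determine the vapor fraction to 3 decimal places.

Raoult's law: Kᵢ = Pᵢˢᵃᵗ/P = Pᵢˢᵃᵗ/282.0.
  K_1 = 953.4/282.0 = 3.38085, K_2 = 347.4/282.0 = 1.23191, K_3 = 236.6/282.0 = 0.83901, K_4 = 71.6/282.0 = 0.25390
Material balance + equilibrium reduce to Σ zᵢ(Kᵢ−1)/(1+ψ(Kᵢ−1)) = 0.
Check two-phase: ΣzᵢKᵢ = 1.106 > 1 and Σzᵢ/Kᵢ = 2.015 > 1, so g(0) = 0.106 > 0 and g(1) = -1.015 < 0.
Iterate (Newton) starting at ψ = 0.65:
  ψ = 0.650: g = -0.4187, g' = -0.944 → ψ = 0.207
  ψ = 0.207: g = -0.0860, g' = -0.752 → ψ = 0.092
  ψ = 0.092: g = 0.0085, g' = -0.926 → ψ = 0.101
  ψ = 0.101: g = 0.0001, g' = -0.906 → ψ = 0.102
Converged at ψ = 0.102.

ψ = 0.102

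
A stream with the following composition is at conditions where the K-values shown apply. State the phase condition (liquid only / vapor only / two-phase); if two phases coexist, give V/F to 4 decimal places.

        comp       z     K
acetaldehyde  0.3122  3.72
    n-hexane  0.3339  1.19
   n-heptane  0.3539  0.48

ΣzᵢKᵢ = 1.7286; Σzᵢ/Kᵢ = 1.1018.
Both exceed 1, so a two-phase solution exists.
Let ψ = V/F and solve Σ zᵢ(Kᵢ−1)/(1+ψ(Kᵢ−1)) = 0.
Newton–Raphson from ψ = 0.5:
  ψ = 0.5000: g = 0.16907, g' = -0.5995 → ψ = 0.7820
  ψ = 0.7820: g = 0.01664, g' = -0.5172 → ψ = 0.8142
  ψ = 0.8142: g = -0.00005, g' = -0.5204 → ψ = 0.8141
Converged at ψ = 0.8141.

two-phase, V/F = 0.8141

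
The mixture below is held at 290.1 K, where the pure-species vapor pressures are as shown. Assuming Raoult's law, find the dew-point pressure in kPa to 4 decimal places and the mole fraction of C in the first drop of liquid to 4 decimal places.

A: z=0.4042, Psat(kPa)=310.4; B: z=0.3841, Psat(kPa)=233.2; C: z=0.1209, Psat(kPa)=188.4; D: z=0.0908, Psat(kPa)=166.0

At the dew point ψ → 1, so Σzᵢ/Kᵢ = 1 with Kᵢ = Pᵢˢᵃᵗ/P ⇒ 1/P = Σzᵢ/Pᵢˢᵃᵗ.
1/P = 0.4042/310.4 + 0.3841/233.2 + 0.1209/188.4 + 0.0908/166.0 = 0.0041380 ⇒ P = 241.6637 kPa
xᵢ = zᵢP/Pᵢˢᵃᵗ ⇒ x_C = 0.1209·241.6637/188.4 = 0.1551

Pdew = 241.6637 kPa, x_C = 0.1551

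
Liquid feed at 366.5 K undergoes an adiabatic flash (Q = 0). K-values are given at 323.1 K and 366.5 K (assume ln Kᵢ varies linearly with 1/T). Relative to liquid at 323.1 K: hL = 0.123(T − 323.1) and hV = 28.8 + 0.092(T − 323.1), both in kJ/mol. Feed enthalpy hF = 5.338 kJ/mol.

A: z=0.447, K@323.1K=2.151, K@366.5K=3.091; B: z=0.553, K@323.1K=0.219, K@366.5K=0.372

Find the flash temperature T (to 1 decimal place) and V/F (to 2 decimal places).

Adiabatic flash: solve Rachford–Rice at each trial T, then check hF = ψ·hV(T) + (1−ψ)·hL(T).
  T = 323.1 K: K = (2.151, 0.219), RR gives ψ = 0.092, H_out = 2.646 kJ/mol
  T = 366.5 K: K = (3.091, 0.372), RR gives ψ = 0.447, H_out = 17.619 kJ/mol
  T = 344.8 K: K = (2.608, 0.290), RR gives ψ = 0.286, H_out = 10.710 kJ/mol
  T = 334.0 K: K = (2.377, 0.253), RR gives ψ = 0.197, H_out = 6.952 kJ/mol
  T = 328.6 K: K = (2.264, 0.236), RR gives ψ = 0.148, H_out = 4.903 kJ/mol
  T = 331.3 K: K = (2.320, 0.245), RR gives ψ = 0.173, H_out = 5.945 kJ/mol
  T = 330.0 K: K = (2.293, 0.240), RR gives ψ = 0.161, H_out = 5.448 kJ/mol
Linear interpolation between T = 328.6 (H_out = 4.903) and T = 330.0 (H_out = 5.448) on hF = 5.338 gives T ≈ 329.7 K, at which ψ = 0.16.

T = 329.7 K, V/F = 0.16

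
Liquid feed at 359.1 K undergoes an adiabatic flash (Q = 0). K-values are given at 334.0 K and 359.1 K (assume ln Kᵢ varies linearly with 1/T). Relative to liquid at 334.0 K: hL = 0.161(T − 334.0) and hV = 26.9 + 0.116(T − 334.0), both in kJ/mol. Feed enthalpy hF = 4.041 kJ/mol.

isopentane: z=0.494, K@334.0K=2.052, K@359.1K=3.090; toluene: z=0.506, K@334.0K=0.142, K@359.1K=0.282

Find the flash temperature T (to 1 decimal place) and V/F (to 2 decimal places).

T = 336.3 K, V/F = 0.14

Adiabatic flash: solve Rachford–Rice at each trial T, then check hF = ψ·hV(T) + (1−ψ)·hL(T).
  T = 334.0 K: K = (2.052, 0.142), RR gives ψ = 0.095, H_out = 2.549 kJ/mol
  T = 359.1 K: K = (3.090, 0.282), RR gives ψ = 0.446, H_out = 15.533 kJ/mol
  T = 346.6 K: K = (2.539, 0.203), RR gives ψ = 0.291, H_out = 9.690 kJ/mol
  T = 340.3 K: K = (2.287, 0.170), RR gives ψ = 0.202, H_out = 6.397 kJ/mol
  T = 337.1 K: K = (2.166, 0.155), RR gives ψ = 0.151, H_out = 4.534 kJ/mol
  T = 335.6 K: K = (2.110, 0.149), RR gives ψ = 0.125, H_out = 3.599 kJ/mol
Linear interpolation between T = 335.6 (H_out = 3.599) and T = 337.1 (H_out = 4.534) on hF = 4.041 gives T ≈ 336.3 K, at which ψ = 0.14.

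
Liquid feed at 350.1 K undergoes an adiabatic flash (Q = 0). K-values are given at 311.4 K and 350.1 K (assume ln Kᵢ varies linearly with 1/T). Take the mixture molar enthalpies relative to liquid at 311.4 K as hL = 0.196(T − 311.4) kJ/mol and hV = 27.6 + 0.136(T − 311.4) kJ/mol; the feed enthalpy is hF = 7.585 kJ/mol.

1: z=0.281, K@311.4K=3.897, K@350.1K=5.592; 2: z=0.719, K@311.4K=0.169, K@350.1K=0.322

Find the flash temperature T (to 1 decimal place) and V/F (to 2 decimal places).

T = 327.9 K, V/F = 0.16

Adiabatic flash: solve Rachford–Rice at each trial T, then check hF = ψ·hV(T) + (1−ψ)·hL(T).
  T = 311.4 K: K = (3.897, 0.169), RR gives ψ = 0.090, H_out = 2.483 kJ/mol
  T = 350.1 K: K = (5.592, 0.322), RR gives ψ = 0.258, H_out = 14.104 kJ/mol
  T = 330.8 K: K = (4.720, 0.238), RR gives ψ = 0.175, H_out = 8.440 kJ/mol
  T = 321.1 K: K = (4.301, 0.202), RR gives ψ = 0.134, H_out = 5.525 kJ/mol
  T = 326.0 K: K = (4.511, 0.219), RR gives ψ = 0.155, H_out = 7.010 kJ/mol
  T = 328.4 K: K = (4.615, 0.229), RR gives ψ = 0.165, H_out = 7.727 kJ/mol
Linear interpolation between T = 326.0 (H_out = 7.010) and T = 328.4 (H_out = 7.727) on hF = 7.585 gives T ≈ 327.9 K, at which ψ = 0.16.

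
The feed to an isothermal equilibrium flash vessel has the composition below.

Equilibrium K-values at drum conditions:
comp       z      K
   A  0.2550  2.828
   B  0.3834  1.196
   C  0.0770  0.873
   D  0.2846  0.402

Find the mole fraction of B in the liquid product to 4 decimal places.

x_B = 0.3413

Material balance + equilibrium reduce to Σ zᵢ(Kᵢ−1)/(1+ψ(Kᵢ−1)) = 0.
Check two-phase: ΣzᵢKᵢ = 1.3613 > 1 and Σzᵢ/Kᵢ = 1.2069 > 1, so g(0) = 0.3613 > 0 and g(1) = -0.2069 < 0.
Iterate (Newton) starting at ψ = 0.58:
  ψ = 0.5800: g = 0.02261, g' = -0.4526 → ψ = 0.6300
  ψ = 0.6300: g = -0.00014, g' = -0.4592 → ψ = 0.6296
Converged at ψ = 0.6296.
Compositions from xᵢ = zᵢ/(1+ψ(Kᵢ−1)), yᵢ = Kᵢxᵢ:
  A: x = 0.1186, y = 0.3353
  B: x = 0.3413, y = 0.4082
  C: x = 0.0837, y = 0.0731
  D: x = 0.4565, y = 0.1835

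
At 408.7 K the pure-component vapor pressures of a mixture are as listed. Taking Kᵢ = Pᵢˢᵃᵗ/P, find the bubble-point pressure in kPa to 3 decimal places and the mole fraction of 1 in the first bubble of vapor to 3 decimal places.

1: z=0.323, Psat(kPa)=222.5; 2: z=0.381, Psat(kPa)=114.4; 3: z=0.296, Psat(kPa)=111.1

Pbub = 148.340 kPa, y_1 = 0.484

At the bubble point ψ → 0, so ΣzᵢKᵢ = 1 with Kᵢ = Pᵢˢᵃᵗ/P ⇒ P = ΣzᵢPᵢˢᵃᵗ.
P = 0.323·222.5 + 0.381·114.4 + 0.296·111.1 = 148.340 kPa
yᵢ = zᵢPᵢˢᵃᵗ/P ⇒ y_1 = 0.323·222.5/148.340 = 0.484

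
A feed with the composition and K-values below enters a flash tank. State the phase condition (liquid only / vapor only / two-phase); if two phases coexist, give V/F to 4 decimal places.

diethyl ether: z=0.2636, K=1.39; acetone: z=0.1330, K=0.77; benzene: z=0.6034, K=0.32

ΣzᵢKᵢ = 0.6619; Σzᵢ/Kᵢ = 2.2480.
Since ΣzᵢKᵢ < 1 the mixture is below its bubble point — single liquid phase.

liquid only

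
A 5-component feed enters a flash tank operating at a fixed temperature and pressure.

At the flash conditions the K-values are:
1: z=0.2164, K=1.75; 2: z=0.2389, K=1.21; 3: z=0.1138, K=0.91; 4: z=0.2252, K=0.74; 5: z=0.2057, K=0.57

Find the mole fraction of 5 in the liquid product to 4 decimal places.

x_5 = 0.2392

Rachford–Rice: g(V/F) = Σ zᵢ(Kᵢ−1)/(1+V/F(Kᵢ−1)) = 0.
Check two-phase: ΣzᵢKᵢ = 1.0552 > 1 and Σzᵢ/Kᵢ = 1.1114 > 1, so g(0) = 0.0552 > 0 and g(1) = -0.1114 < 0.
Newton–Raphson from V/F = 0.67:
  V/F = 0.6700: g = -0.05405, g' = -0.1604 → V/F = 0.3331
  V/F = 0.3331: g = -0.00115, g' = -0.1582 → V/F = 0.3258
Converged at V/F = 0.3258.
Compositions from xᵢ = zᵢ/(1+V/F(Kᵢ−1)), yᵢ = Kᵢxᵢ:
  1: x = 0.1739, y = 0.3043
  2: x = 0.2236, y = 0.2706
  3: x = 0.1172, y = 0.1067
  4: x = 0.2460, y = 0.1821
  5: x = 0.2392, y = 0.1364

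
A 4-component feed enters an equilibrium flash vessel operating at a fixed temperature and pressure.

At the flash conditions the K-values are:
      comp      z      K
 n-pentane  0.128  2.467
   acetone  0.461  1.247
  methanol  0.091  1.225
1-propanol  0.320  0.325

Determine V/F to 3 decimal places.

Iterate (Newton) starting at V/F = 0.5:
  V/F = 0.500: g = -0.0980, g' = -0.450 → V/F = 0.282
  V/F = 0.282: g = -0.0083, g' = -0.389 → V/F = 0.261
Converged at V/F = 0.261.

V/F = 0.261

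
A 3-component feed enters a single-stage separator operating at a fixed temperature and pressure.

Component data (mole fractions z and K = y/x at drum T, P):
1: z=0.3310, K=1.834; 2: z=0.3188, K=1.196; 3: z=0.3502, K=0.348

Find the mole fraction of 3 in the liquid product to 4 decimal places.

Rachford–Rice: g(ψ) = Σ zᵢ(Kᵢ−1)/(1+ψ(Kᵢ−1)) = 0.
g(0) = ΣzᵢKᵢ − 1 = 0.1102 and g(1) = 1 − Σzᵢ/Kᵢ = -0.4534, so a root lies in (0, 1).
Newton iteration, ψ⁰ = 0.42:
  ψ = 0.4200: g = -0.05226, g' = -0.4191 → ψ = 0.2953
  ψ = 0.2953: g = -0.00220, g' = -0.3875 → ψ = 0.2896
Converged at ψ = 0.2896.
Compositions from xᵢ = zᵢ/(1+ψ(Kᵢ−1)), yᵢ = Kᵢxᵢ:
  1: x = 0.2666, y = 0.4890
  2: x = 0.3017, y = 0.3608
  3: x = 0.4317, y = 0.1502

x_3 = 0.4317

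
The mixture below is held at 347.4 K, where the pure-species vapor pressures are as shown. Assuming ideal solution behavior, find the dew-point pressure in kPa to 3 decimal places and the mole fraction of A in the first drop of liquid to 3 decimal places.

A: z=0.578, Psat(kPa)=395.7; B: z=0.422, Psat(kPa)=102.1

Pdew = 178.766 kPa, x_A = 0.261

At the dew point ψ → 1, so Σzᵢ/Kᵢ = 1 with Kᵢ = Pᵢˢᵃᵗ/P ⇒ 1/P = Σzᵢ/Pᵢˢᵃᵗ.
1/P = 0.578/395.7 + 0.422/102.1 = 0.005594 ⇒ P = 178.766 kPa
xᵢ = zᵢP/Pᵢˢᵃᵗ ⇒ x_A = 0.578·178.766/395.7 = 0.261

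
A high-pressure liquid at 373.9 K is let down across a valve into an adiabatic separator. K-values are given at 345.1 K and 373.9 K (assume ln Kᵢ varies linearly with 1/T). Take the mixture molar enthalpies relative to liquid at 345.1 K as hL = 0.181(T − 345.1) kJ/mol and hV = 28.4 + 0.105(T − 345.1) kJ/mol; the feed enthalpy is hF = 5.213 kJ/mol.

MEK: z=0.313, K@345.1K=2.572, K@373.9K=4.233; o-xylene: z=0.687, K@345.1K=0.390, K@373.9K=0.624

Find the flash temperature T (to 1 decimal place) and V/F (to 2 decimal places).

T = 349.5 K, V/F = 0.16

Adiabatic flash: solve Rachford–Rice at each trial T, then check hF = ψ·hV(T) + (1−ψ)·hL(T).
  T = 345.1 K: K = (2.572, 0.390), RR gives ψ = 0.076, H_out = 2.161 kJ/mol
  T = 373.9 K: K = (4.233, 0.624), RR gives ψ = 0.620, H_out = 21.462 kJ/mol
  T = 359.5 K: K = (3.333, 0.498), RR gives ψ = 0.329, H_out = 11.589 kJ/mol
  T = 352.3 K: K = (2.935, 0.442), RR gives ψ = 0.206, H_out = 7.035 kJ/mol
  T = 348.7 K: K = (2.750, 0.415), RR gives ψ = 0.143, H_out = 4.666 kJ/mol
  T = 350.5 K: K = (2.842, 0.428), RR gives ψ = 0.175, H_out = 5.863 kJ/mol
Linear interpolation between T = 348.7 (H_out = 4.666) and T = 350.5 (H_out = 5.863) on hF = 5.213 gives T ≈ 349.5 K, at which ψ = 0.16.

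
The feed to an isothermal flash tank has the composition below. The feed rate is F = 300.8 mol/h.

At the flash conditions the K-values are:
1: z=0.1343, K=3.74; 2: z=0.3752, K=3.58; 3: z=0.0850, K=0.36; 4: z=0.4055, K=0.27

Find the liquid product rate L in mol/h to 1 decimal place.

Let β = V/F and solve Σ zᵢ(Kᵢ−1)/(1+β(Kᵢ−1)) = 0.
Feasibility: ΣzᵢKᵢ = 1.9856, Σzᵢ/Kᵢ = 1.8787 — both > 1, two phases present.
Iterate (Newton) starting at β = 0.47:
  β = 0.4700: g = 0.06992, g' = -1.2748 → β = 0.5248
  β = 0.5248: g = 0.00034, g' = -1.2671 → β = 0.5251
Converged at β = 0.5251.
Then V = β·F = 0.5251·300.8 = 158.0 mol/h and L = F − V = 142.8 mol/h.

L = 142.8 mol/h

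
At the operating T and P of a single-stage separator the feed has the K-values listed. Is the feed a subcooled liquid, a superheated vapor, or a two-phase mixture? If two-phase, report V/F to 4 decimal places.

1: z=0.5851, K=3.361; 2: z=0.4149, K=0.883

ΣzᵢKᵢ = 2.3329; Σzᵢ/Kᵢ = 0.6440.
Since Σzᵢ/Kᵢ < 1 the mixture is above its dew point — single vapor phase.

superheated vapor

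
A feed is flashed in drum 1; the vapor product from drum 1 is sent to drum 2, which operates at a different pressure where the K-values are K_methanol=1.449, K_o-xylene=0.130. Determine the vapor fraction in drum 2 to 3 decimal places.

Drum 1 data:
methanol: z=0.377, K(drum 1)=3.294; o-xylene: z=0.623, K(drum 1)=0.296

Drum 1:
Rachford–Rice: g(ψ₁) = Σ zᵢ(Kᵢ−1)/(1+ψ₁(Kᵢ−1)) = 0.
g(0) = ΣzᵢKᵢ − 1 = 0.426 and g(1) = 1 − Σzᵢ/Kᵢ = -1.219, so a root lies in (0, 1).
Iterate (Newton) starting at ψ₁ = 0.5:
  ψ₁ = 0.500: g = -0.2740, g' = -1.166 → ψ₁ = 0.265
  ψ₁ = 0.265: g = -0.0012, g' = -1.234 → ψ₁ = 0.264
Converged at ψ₁ = 0.264.
Drum-1 compositions:
  methanol: x = 0.235, y = 0.774
  o-xylene: x = 0.765, y = 0.226
Drum-2 feed = drum-1 vapor: z₂ = (0.7735, 0.2265).
Drum 2:
Let ψ₂ = V/F and solve Σ zᵢ(Kᵢ−1)/(1+ψ₂(Kᵢ−1)) = 0.
g(0) = ΣzᵢKᵢ − 1 = 0.150 and g(1) = 1 − Σzᵢ/Kᵢ = -1.276, so a root lies in (0, 1).
Newton iteration, ψ₂⁰ = 0.34:
  ψ₂ = 0.340: g = 0.0215, g' = -0.463 → ψ₂ = 0.386
  ψ₂ = 0.386: g = -0.0009, g' = -0.502 → ψ₂ = 0.385
Converged at ψ₂ = 0.385.
  methanol: x = 0.660, y = 0.956
  o-xylene: x = 0.340, y = 0.044

V/F (drum 2) = 0.385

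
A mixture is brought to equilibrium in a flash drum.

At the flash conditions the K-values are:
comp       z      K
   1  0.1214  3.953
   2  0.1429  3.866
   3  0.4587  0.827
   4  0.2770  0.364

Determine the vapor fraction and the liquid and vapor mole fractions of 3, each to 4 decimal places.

Let ψ = V/F and solve Σ zᵢ(Kᵢ−1)/(1+ψ(Kᵢ−1)) = 0.
g(0) = ΣzᵢKᵢ − 1 = 0.5125 and g(1) = 1 − Σzᵢ/Kᵢ = -0.3833, so a root lies in (0, 1).
Iterate (Newton) starting at ψ = 0.5:
  ψ = 0.5000: g = -0.03210, g' = -0.6282 → ψ = 0.4489
  ψ = 0.4489: g = 0.00065, g' = -0.6558 → ψ = 0.4499
Converged at ψ = 0.4499.
Compositions from xᵢ = zᵢ/(1+ψ(Kᵢ−1)), yᵢ = Kᵢxᵢ:
  1: x = 0.0521, y = 0.2061
  2: x = 0.0624, y = 0.2413
  3: x = 0.4974, y = 0.4114
  4: x = 0.3880, y = 0.1412

ψ = 0.4499, x_3 = 0.4974, y_3 = 0.4114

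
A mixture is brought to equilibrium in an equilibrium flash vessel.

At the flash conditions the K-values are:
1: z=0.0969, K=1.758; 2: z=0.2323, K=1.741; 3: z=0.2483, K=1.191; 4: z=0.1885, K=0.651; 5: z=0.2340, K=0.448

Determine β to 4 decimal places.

Material balance + equilibrium reduce to Σ zᵢ(Kᵢ−1)/(1+β(Kᵢ−1)) = 0.
Check two-phase: ΣzᵢKᵢ = 1.0981 > 1 and Σzᵢ/Kᵢ = 1.2089 > 1, so g(0) = 0.0981 > 0 and g(1) = -0.2089 < 0.
Newton–Raphson from β = 0.5:
  β = 0.5000: g = -0.03595, g' = -0.2745 → β = 0.3690
  β = 0.3690: g = -0.00085, g' = -0.2633 → β = 0.3658
Converged at β = 0.3658.

β = 0.3658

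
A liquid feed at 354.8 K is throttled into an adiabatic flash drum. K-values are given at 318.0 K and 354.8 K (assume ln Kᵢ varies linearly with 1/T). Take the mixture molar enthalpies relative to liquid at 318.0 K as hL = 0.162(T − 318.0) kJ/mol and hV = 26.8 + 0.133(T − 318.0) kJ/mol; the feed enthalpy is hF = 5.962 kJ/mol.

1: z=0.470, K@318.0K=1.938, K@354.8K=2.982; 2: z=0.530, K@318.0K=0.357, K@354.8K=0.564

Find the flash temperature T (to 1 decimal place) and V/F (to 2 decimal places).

Adiabatic flash: solve Rachford–Rice at each trial T, then check hF = ψ·hV(T) + (1−ψ)·hL(T).
  T = 318.0 K: K = (1.938, 0.357), RR gives ψ = 0.166, H_out = 4.447 kJ/mol
  T = 354.8 K: K = (2.982, 0.564), RR gives ψ = 0.811, H_out = 26.820 kJ/mol
  T = 336.4 K: K = (2.432, 0.454), RR gives ψ = 0.491, H_out = 15.888 kJ/mol
  T = 327.2 K: K = (2.178, 0.404), RR gives ψ = 0.339, H_out = 10.482 kJ/mol
  T = 322.6 K: K = (2.056, 0.380), RR gives ψ = 0.257, H_out = 7.585 kJ/mol
  T = 320.3 K: K = (1.997, 0.368), RR gives ψ = 0.212, H_out = 6.053 kJ/mol
Linear interpolation between T = 318.0 (H_out = 4.447) and T = 320.3 (H_out = 6.053) on hF = 5.962 gives T ≈ 320.2 K, at which ψ = 0.21.

T = 320.2 K, V/F = 0.21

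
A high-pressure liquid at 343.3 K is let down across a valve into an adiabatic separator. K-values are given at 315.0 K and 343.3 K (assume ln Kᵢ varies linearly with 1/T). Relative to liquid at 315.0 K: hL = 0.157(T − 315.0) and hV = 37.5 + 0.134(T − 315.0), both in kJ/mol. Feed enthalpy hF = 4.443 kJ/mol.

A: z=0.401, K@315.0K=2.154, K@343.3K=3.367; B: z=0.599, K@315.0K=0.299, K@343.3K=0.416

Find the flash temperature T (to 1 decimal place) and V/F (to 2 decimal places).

T = 317.9 K, V/F = 0.11

Adiabatic flash: solve Rachford–Rice at each trial T, then check hF = ψ·hV(T) + (1−ψ)·hL(T).
  T = 315.0 K: K = (2.154, 0.299), RR gives ψ = 0.053, H_out = 1.987 kJ/mol
  T = 343.3 K: K = (3.367, 0.416), RR gives ψ = 0.434, H_out = 20.420 kJ/mol
  T = 329.1 K: K = (2.717, 0.355), RR gives ψ = 0.273, H_out = 12.355 kJ/mol
  T = 322.1 K: K = (2.427, 0.327), RR gives ψ = 0.176, H_out = 7.679 kJ/mol
  T = 318.6 K: K = (2.290, 0.313), RR gives ψ = 0.119, H_out = 5.026 kJ/mol
  T = 316.8 K: K = (2.221, 0.306), RR gives ψ = 0.087, H_out = 3.552 kJ/mol
Linear interpolation between T = 316.8 (H_out = 3.552) and T = 318.6 (H_out = 5.026) on hF = 4.443 gives T ≈ 317.9 K, at which ψ = 0.11.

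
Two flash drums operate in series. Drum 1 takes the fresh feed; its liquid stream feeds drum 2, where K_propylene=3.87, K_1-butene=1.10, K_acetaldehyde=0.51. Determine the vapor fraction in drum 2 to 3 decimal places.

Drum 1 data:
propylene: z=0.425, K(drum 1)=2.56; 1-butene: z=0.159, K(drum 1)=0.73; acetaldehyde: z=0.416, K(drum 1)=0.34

Drum 1:
Iterate (Newton) starting at ψ₁ = 0.68:
  ψ₁ = 0.680: g = -0.2290, g' = -0.857 → ψ₁ = 0.413
  ψ₁ = 0.413: g = -0.0225, g' = -0.740 → ψ₁ = 0.383
Converged at ψ₁ = 0.383.
Drum-1 compositions:
  propylene: x = 0.266, y = 0.681
  1-butene: x = 0.177, y = 0.129
  acetaldehyde: x = 0.557, y = 0.189
Drum-2 feed = drum-1 liquid: z₂ = (0.2661, 0.1773, 0.5565).
Drum 2:
Let ψ₂ = V/F and solve Σ zᵢ(Kᵢ−1)/(1+ψ₂(Kᵢ−1)) = 0.
g(0) = ΣzᵢKᵢ − 1 = 0.509 and g(1) = 1 − Σzᵢ/Kᵢ = -0.321, so a root lies in (0, 1).
Iterate (Newton) starting at ψ₂ = 0.52:
  ψ₂ = 0.520: g = -0.0426, g' = -0.595 → ψ₂ = 0.448
  ψ₂ = 0.448: g = 0.0015, g' = -0.640 → ψ₂ = 0.451
Converged at ψ₂ = 0.451.
  propylene: x = 0.116, y = 0.449
  1-butene: x = 0.170, y = 0.187
  acetaldehyde: x = 0.714, y = 0.364

V/F (drum 2) = 0.451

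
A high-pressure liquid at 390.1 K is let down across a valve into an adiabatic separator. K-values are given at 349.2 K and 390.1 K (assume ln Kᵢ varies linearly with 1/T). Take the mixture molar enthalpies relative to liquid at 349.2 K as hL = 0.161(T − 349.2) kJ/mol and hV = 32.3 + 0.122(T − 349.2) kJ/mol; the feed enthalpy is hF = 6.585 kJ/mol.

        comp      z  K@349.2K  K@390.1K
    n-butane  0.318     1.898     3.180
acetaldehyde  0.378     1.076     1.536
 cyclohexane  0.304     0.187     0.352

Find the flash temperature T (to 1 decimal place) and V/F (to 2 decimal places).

Adiabatic flash: solve Rachford–Rice at each trial T, then check hF = ψ·hV(T) + (1−ψ)·hL(T).
  T = 349.2 K: K = (1.898, 1.076, 0.187), RR gives ψ = 0.147, H_out = 4.746 kJ/mol
  T = 390.1 K: K = (3.180, 1.536, 0.352), RR gives ψ = 0.782, H_out = 30.585 kJ/mol
  T = 369.6 K: K = (2.491, 1.298, 0.261), RR gives ψ = 0.519, H_out = 19.645 kJ/mol
  T = 359.4 K: K = (2.183, 1.185, 0.222), RR gives ψ = 0.361, H_out = 13.165 kJ/mol
  T = 354.3 K: K = (2.037, 1.130, 0.204), RR gives ψ = 0.264, H_out = 9.299 kJ/mol
  T = 351.8 K: K = (1.968, 1.103, 0.196), RR gives ψ = 0.210, H_out = 7.170 kJ/mol
  T = 350.5 K: K = (1.933, 1.090, 0.191), RR gives ψ = 0.179, H_out = 5.988 kJ/mol
  T = 351.1 K: K = (1.949, 1.096, 0.193), RR gives ψ = 0.193, H_out = 6.541 kJ/mol
Linear interpolation between T = 351.1 (H_out = 6.541) and T = 351.8 (H_out = 7.170) on hF = 6.585 gives T ≈ 351.1 K, at which ψ = 0.19.

T = 351.1 K, V/F = 0.19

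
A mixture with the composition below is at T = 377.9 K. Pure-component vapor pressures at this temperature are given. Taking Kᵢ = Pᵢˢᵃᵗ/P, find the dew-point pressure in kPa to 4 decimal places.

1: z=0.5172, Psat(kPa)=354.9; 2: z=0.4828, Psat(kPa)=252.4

Pdew = 296.7228 kPa

At the dew point ψ → 1, so Σzᵢ/Kᵢ = 1 with Kᵢ = Pᵢˢᵃᵗ/P ⇒ 1/P = Σzᵢ/Pᵢˢᵃᵗ.
1/P = 0.5172/354.9 + 0.4828/252.4 = 0.0033701 ⇒ P = 296.7228 kPa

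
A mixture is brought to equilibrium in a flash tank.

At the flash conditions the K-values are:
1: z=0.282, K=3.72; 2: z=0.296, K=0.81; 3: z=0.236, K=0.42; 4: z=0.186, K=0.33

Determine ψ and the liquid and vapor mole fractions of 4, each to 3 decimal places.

ψ = 0.348, x_4 = 0.243, y_4 = 0.080

Newton–Raphson from ψ = 0.54:
  ψ = 0.540: g = -0.1465, g' = -0.729 → ψ = 0.339
  ψ = 0.339: g = 0.0074, g' = -0.840 → ψ = 0.348
Converged at ψ = 0.348.
Compositions from xᵢ = zᵢ/(1+ψ(Kᵢ−1)), yᵢ = Kᵢxᵢ:
  1: x = 0.145, y = 0.539
  2: x = 0.317, y = 0.257
  3: x = 0.296, y = 0.124
  4: x = 0.243, y = 0.080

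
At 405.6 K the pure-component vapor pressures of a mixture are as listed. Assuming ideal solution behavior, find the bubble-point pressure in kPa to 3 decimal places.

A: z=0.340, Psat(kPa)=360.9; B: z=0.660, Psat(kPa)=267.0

At the bubble point ψ → 0, so ΣzᵢKᵢ = 1 with Kᵢ = Pᵢˢᵃᵗ/P ⇒ P = ΣzᵢPᵢˢᵃᵗ.
P = 0.340·360.9 + 0.660·267.0 = 298.926 kPa

Pbub = 298.926 kPa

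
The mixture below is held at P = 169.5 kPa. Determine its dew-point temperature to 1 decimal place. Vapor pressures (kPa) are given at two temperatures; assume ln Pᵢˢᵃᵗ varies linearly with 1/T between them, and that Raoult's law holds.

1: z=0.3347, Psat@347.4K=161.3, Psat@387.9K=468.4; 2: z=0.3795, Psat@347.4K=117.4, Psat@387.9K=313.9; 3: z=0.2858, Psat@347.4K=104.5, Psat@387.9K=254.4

T = 359.4 K

Dew-point temperature: Σzᵢ·P/Pᵢˢᵃᵗ(T) = 1. Interpolate ln Pᵢˢᵃᵗ = aᵢ + bᵢ/T.
  T = 347.4 K: ΣzᵢP/Pᵢˢᵃᵗ = 1.3632
  T = 387.9 K: ΣzᵢP/Pᵢˢᵃᵗ = 0.5165
  T = 367.6 K: ΣzᵢP/Pᵢˢᵃᵗ = 0.8174
  T = 357.5 K: ΣzᵢP/Pᵢˢᵃᵗ = 1.0479
  T = 362.6 K: ΣzᵢP/Pᵢˢᵃᵗ = 0.9227
  T = 360.1 K: ΣzᵢP/Pᵢˢᵃᵗ = 0.9816
Interpolating between 357.5 K and 360.1 K gives T ≈ 359.4 K.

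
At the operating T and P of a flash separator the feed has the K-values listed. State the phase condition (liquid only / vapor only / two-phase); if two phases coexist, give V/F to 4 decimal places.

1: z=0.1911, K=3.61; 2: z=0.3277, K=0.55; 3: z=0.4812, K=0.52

two-phase, V/F = 0.0985

ΣzᵢKᵢ = 1.1203; Σzᵢ/Kᵢ = 1.5741.
Both exceed 1, so a two-phase solution exists.
Rachford–Rice: g(ψ) = Σ zᵢ(Kᵢ−1)/(1+ψ(Kᵢ−1)) = 0.
Newton iteration, ψ⁰ = 0.5:
  ψ = 0.5000: g = -0.27781, g' = -0.5474 → ψ = 0.0000
  ψ = 0.0000: g = 0.12033, g' = -1.4790 → ψ = 0.0814
  ψ = 0.0814: g = 0.01798, g' = -1.0773 → ψ = 0.0980
  ψ = 0.0980: g = 0.00049, g' = -1.0200 → ψ = 0.0985
Converged at ψ = 0.0985.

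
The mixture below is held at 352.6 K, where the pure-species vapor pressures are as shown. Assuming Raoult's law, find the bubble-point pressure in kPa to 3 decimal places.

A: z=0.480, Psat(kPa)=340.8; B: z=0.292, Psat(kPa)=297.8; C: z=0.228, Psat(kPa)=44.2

At the bubble point ψ → 0, so ΣzᵢKᵢ = 1 with Kᵢ = Pᵢˢᵃᵗ/P ⇒ P = ΣzᵢPᵢˢᵃᵗ.
P = 0.480·340.8 + 0.292·297.8 + 0.228·44.2 = 260.619 kPa

Pbub = 260.619 kPa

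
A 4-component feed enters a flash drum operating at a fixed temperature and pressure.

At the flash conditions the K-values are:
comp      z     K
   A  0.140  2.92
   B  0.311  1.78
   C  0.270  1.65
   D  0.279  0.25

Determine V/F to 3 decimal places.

V/F = 0.645

Newton iteration, V/F⁰ = 0.58:
  V/F = 0.580: g = 0.0513, g' = -0.757 → V/F = 0.648
  V/F = 0.648: g = -0.0025, g' = -0.836 → V/F = 0.645
Converged at V/F = 0.645.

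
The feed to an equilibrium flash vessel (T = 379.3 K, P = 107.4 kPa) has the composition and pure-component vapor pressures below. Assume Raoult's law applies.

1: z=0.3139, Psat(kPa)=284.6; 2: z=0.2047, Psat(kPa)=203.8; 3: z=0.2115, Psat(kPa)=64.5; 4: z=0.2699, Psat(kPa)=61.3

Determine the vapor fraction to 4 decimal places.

Raoult's law: Kᵢ = Pᵢˢᵃᵗ/P = Pᵢˢᵃᵗ/107.4.
  K_1 = 284.6/107.4 = 2.649907, K_2 = 203.8/107.4 = 1.897579, K_3 = 64.5/107.4 = 0.600559, K_4 = 61.3/107.4 = 0.570764
Rachford–Rice: g(ψ) = Σ zᵢ(Kᵢ−1)/(1+ψ(Kᵢ−1)) = 0.
Check two-phase: ΣzᵢKᵢ = 1.5013 > 1 and Σzᵢ/Kᵢ = 1.0514 > 1, so g(0) = 0.5013 > 0 and g(1) = -0.0514 < 0.
Newton iteration, ψ⁰ = 0.6:
  ψ = 0.6000: g = 0.11253, g' = -0.4340 → ψ = 0.8593
  ψ = 0.8593: g = 0.00576, g' = -0.4018 → ψ = 0.8736
Converged at ψ = 0.8736.

ψ = 0.8736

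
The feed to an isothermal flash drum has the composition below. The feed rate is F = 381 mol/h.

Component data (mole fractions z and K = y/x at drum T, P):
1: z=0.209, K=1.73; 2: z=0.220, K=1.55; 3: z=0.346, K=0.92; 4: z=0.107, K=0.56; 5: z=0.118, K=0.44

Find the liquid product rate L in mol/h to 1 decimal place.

L = 144.5 mol/h

Newton iteration, V/F⁰ = 0.5:
  V/F = 0.500: g = 0.0257, g' = -0.209 → V/F = 0.623
  V/F = 0.623: g = -0.0005, g' = -0.219 → V/F = 0.621
Converged at V/F = 0.621.
Then V = V/F·F = 0.6208·381 = 236.5 mol/h and L = F − V = 144.5 mol/h.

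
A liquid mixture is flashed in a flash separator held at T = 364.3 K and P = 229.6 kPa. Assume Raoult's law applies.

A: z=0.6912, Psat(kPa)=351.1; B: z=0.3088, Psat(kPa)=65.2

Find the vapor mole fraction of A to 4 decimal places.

y_A = 0.8793

Raoult's law: Kᵢ = Pᵢˢᵃᵗ/P = Pᵢˢᵃᵗ/229.6.
  K_A = 351.1/229.6 = 1.529181, K_B = 65.2/229.6 = 0.283972
Material balance + equilibrium reduce to Σ zᵢ(Kᵢ−1)/(1+V/F(Kᵢ−1)) = 0.
Check two-phase: ΣzᵢKᵢ = 1.1447 > 1 and Σzᵢ/Kᵢ = 1.5394 > 1, so g(0) = 0.1447 > 0 and g(1) = -0.5394 < 0.
Binary case is linear: z₁(K₁−1)(1+V/F(K₂−1)) + z₂(K₂−1)(1+V/F(K₁−1)) = 0
⇒ V/F = [z₁(K₁−1)+z₂(K₂−1)] / [−(K₁−1)(K₂−1)] = 0.14466/0.37891 = 0.3818
Compositions from xᵢ = zᵢ/(1+V/F(Kᵢ−1)), yᵢ = Kᵢxᵢ:
  A: x = 0.5750, y = 0.8793
  B: x = 0.4250, y = 0.1207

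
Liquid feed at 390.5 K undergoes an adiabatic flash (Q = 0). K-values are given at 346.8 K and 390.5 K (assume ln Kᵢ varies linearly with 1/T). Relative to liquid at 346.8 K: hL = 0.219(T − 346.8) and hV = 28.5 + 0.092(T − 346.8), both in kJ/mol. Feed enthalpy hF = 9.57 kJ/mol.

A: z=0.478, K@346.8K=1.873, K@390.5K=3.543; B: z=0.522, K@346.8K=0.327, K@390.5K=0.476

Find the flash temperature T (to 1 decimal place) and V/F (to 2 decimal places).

T = 355.1 K, V/F = 0.28

Adiabatic flash: solve Rachford–Rice at each trial T, then check hF = ψ·hV(T) + (1−ψ)·hL(T).
  T = 346.8 K: K = (1.873, 0.327), RR gives ψ = 0.112, H_out = 3.201 kJ/mol
  T = 390.5 K: K = (3.543, 0.476), RR gives ψ = 0.707, H_out = 25.795 kJ/mol
  T = 368.6 K: K = (2.623, 0.399), RR gives ψ = 0.473, H_out = 16.957 kJ/mol
  T = 357.7 K: K = (2.228, 0.362), RR gives ψ = 0.324, H_out = 11.183 kJ/mol
  T = 352.2 K: K = (2.044, 0.344), RR gives ψ = 0.229, H_out = 7.550 kJ/mol
  T = 354.9 K: K = (2.133, 0.353), RR gives ψ = 0.278, H_out = 9.414 kJ/mol
  T = 356.3 K: K = (2.180, 0.358), RR gives ψ = 0.302, H_out = 10.317 kJ/mol
Linear interpolation between T = 354.9 (H_out = 9.414) and T = 356.3 (H_out = 10.317) on hF = 9.57 gives T ≈ 355.1 K, at which ψ = 0.28.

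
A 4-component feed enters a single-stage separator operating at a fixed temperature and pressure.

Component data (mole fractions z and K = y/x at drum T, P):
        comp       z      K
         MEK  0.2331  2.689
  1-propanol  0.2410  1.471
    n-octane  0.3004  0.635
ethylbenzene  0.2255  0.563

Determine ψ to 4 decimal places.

Let ψ = V/F and solve Σ zᵢ(Kᵢ−1)/(1+ψ(Kᵢ−1)) = 0.
Feasibility: ΣzᵢKᵢ = 1.2990, Σzᵢ/Kᵢ = 1.1241 — both > 1, two phases present.
Newton–Raphson from ψ = 0.5:
  ψ = 0.5000: g = 0.04510, g' = -0.3609 → ψ = 0.6250
  ψ = 0.6250: g = 0.00160, g' = -0.3380 → ψ = 0.6297
Converged at ψ = 0.6297.

ψ = 0.6297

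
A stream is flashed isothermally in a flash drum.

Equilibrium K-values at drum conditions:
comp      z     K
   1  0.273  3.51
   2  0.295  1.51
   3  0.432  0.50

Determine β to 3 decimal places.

β = 0.752

Rachford–Rice: g(β) = Σ zᵢ(Kᵢ−1)/(1+β(Kᵢ−1)) = 0.
g(0) = ΣzᵢKᵢ − 1 = 0.620 and g(1) = 1 − Σzᵢ/Kᵢ = -0.137, so a root lies in (0, 1).
Newton iteration, β⁰ = 0.65:
  β = 0.650: g = 0.0534, g' = -0.529 → β = 0.751
  β = 0.751: g = 0.0004, g' = -0.524 → β = 0.752
Converged at β = 0.752.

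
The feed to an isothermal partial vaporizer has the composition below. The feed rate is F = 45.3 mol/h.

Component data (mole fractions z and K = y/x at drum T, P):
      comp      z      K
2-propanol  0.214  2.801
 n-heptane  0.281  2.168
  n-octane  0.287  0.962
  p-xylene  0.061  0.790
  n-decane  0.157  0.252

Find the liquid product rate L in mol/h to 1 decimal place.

Let ψ = V/F and solve Σ zᵢ(Kᵢ−1)/(1+ψ(Kᵢ−1)) = 0.
g(0) = ΣzᵢKᵢ − 1 = 0.572 and g(1) = 1 − Σzᵢ/Kᵢ = -0.205, so a root lies in (0, 1).
Iterate (Newton) starting at ψ = 0.5:
  ψ = 0.500: g = 0.1970, g' = -0.573 → ψ = 0.844
  ψ = 0.844: g = -0.0270, g' = -0.857 → ψ = 0.812
  ψ = 0.812: g = -0.0011, g' = -0.790 → ψ = 0.811
Converged at ψ = 0.811.
Then V = ψ·F = 0.8109·45.3 = 36.7 mol/h and L = F − V = 8.6 mol/h.

L = 8.6 mol/h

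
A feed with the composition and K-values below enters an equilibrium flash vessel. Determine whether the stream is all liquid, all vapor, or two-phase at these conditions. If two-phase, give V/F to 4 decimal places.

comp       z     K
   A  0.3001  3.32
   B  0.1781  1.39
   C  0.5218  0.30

two-phase, V/F = 0.3105

ΣzᵢKᵢ = 1.4004; Σzᵢ/Kᵢ = 1.9579.
Both exceed 1, so a two-phase solution exists.
Let ψ = V/F and solve Σ zᵢ(Kᵢ−1)/(1+ψ(Kᵢ−1)) = 0.
Newton iteration, ψ⁰ = 0.5:
  ψ = 0.5000: g = -0.18148, g' = -0.9703 → ψ = 0.3130
  ψ = 0.3130: g = -0.00247, g' = -0.9829 → ψ = 0.3105
Converged at ψ = 0.3105.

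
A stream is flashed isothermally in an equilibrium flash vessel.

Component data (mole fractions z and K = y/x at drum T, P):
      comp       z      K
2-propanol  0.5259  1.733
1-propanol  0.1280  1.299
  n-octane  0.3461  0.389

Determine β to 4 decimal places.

β = 0.5252

Material balance + equilibrium reduce to Σ zᵢ(Kᵢ−1)/(1+β(Kᵢ−1)) = 0.
g(0) = ΣzᵢKᵢ − 1 = 0.2123 and g(1) = 1 − Σzᵢ/Kᵢ = -0.2917, so a root lies in (0, 1).
Newton–Raphson from β = 0.5:
  β = 0.5000: g = 0.01090, g' = -0.4279 → β = 0.5255
  β = 0.5255: g = -0.00010, g' = -0.4361 → β = 0.5252
Converged at β = 0.5252.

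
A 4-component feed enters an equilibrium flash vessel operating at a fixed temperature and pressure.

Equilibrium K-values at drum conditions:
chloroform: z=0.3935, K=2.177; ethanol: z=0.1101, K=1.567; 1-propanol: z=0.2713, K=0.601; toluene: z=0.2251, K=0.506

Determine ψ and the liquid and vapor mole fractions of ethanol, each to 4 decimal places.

ψ = 0.6451, x_ethanol = 0.0806, y_ethanol = 0.1263

Material balance + equilibrium reduce to Σ zᵢ(Kᵢ−1)/(1+ψ(Kᵢ−1)) = 0.
Feasibility: ΣzᵢKᵢ = 1.3061, Σzᵢ/Kᵢ = 1.1473 — both > 1, two phases present.
Newton–Raphson from ψ = 0.5:
  ψ = 0.5000: g = 0.05730, g' = -0.4018 → ψ = 0.6426
  ψ = 0.6426: g = 0.00096, g' = -0.3918 → ψ = 0.6451
Converged at ψ = 0.6451.
Compositions from xᵢ = zᵢ/(1+ψ(Kᵢ−1)), yᵢ = Kᵢxᵢ:
  chloroform: x = 0.2237, y = 0.4869
  ethanol: x = 0.0806, y = 0.1263
  1-propanol: x = 0.3653, y = 0.2196
  toluene: x = 0.3304, y = 0.1672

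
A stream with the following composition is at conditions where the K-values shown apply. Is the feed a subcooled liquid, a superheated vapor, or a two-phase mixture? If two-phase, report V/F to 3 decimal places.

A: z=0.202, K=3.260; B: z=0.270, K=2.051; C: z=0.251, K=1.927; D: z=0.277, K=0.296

ΣzᵢKᵢ = 1.778; Σzᵢ/Kᵢ = 1.260.
Both exceed 1, so a two-phase solution exists.
Rachford–Rice: g(ψ) = Σ zᵢ(Kᵢ−1)/(1+ψ(Kᵢ−1)) = 0.
Newton iteration, ψ⁰ = 0.44:
  ψ = 0.440: g = 0.3057, g' = -0.796 → ψ = 0.824
  ψ = 0.824: g = -0.0211, g' = -1.060 → ψ = 0.804
Converged at ψ = 0.804.

two-phase, V/F = 0.804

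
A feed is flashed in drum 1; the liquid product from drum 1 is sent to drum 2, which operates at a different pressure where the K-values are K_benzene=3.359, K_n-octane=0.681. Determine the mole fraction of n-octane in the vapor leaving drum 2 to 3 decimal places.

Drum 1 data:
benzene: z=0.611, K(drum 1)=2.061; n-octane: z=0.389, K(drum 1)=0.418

y_n-octane (drum 2) = 0.600

Drum 1:
Rachford–Rice: g(ψ₁) = Σ zᵢ(Kᵢ−1)/(1+ψ₁(Kᵢ−1)) = 0.
Feasibility: ΣzᵢKᵢ = 1.422, Σzᵢ/Kᵢ = 1.227 — both > 1, two phases present.
Binary case is linear: z₁(K₁−1)(1+ψ₁(K₂−1)) + z₂(K₂−1)(1+ψ₁(K₁−1)) = 0
⇒ ψ₁ = [z₁(K₁−1)+z₂(K₂−1)] / [−(K₁−1)(K₂−1)] = 0.4219/0.6175 = 0.683
Drum-1 compositions:
  benzene: x = 0.354, y = 0.730
  n-octane: x = 0.646, y = 0.270
Drum-2 feed = drum-1 liquid: z₂ = (0.3542, 0.6458).
Drum 2:
Let ψ₂ = V/F and solve Σ zᵢ(Kᵢ−1)/(1+ψ₂(Kᵢ−1)) = 0.
Feasibility: ΣzᵢKᵢ = 1.630, Σzᵢ/Kᵢ = 1.054 — both > 1, two phases present.
Binary case is linear: z₁(K₁−1)(1+ψ₂(K₂−1)) + z₂(K₂−1)(1+ψ₂(K₁−1)) = 0
⇒ ψ₂ = [z₁(K₁−1)+z₂(K₂−1)] / [−(K₁−1)(K₂−1)] = 0.6296/0.7525 = 0.837
  benzene: x = 0.119, y = 0.400
  n-octane: x = 0.881, y = 0.600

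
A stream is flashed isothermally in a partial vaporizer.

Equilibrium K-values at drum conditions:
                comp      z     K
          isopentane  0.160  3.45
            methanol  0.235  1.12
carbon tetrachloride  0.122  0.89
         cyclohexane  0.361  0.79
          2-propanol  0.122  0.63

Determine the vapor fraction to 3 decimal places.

ψ = 0.733

Let ψ = V/F and solve Σ zᵢ(Kᵢ−1)/(1+ψ(Kᵢ−1)) = 0.
g(0) = ΣzᵢKᵢ − 1 = 0.286 and g(1) = 1 − Σzᵢ/Kᵢ = -0.044, so a root lies in (0, 1).
Newton–Raphson from ψ = 0.5:
  ψ = 0.500: g = 0.0485, g' = -0.244 → ψ = 0.699
  ψ = 0.699: g = 0.0063, g' = -0.187 → ψ = 0.732
  ψ = 0.732: g = 0.0001, g' = -0.181 → ψ = 0.733
Converged at ψ = 0.733.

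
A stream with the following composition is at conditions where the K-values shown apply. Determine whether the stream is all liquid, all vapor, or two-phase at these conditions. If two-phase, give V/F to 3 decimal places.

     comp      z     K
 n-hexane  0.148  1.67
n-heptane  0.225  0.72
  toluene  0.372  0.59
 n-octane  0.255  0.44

ΣzᵢKᵢ = 0.741; Σzᵢ/Kᵢ = 1.611.
Since ΣzᵢKᵢ < 1 the mixture is below its bubble point — single liquid phase.

all liquid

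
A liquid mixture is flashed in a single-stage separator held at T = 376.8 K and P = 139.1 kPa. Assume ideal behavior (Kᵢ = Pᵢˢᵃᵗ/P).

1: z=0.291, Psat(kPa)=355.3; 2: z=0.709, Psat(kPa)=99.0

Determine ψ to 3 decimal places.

Raoult's law: Kᵢ = Pᵢˢᵃᵗ/P = Pᵢˢᵃᵗ/139.1.
  K_1 = 355.3/139.1 = 2.55428, K_2 = 99.0/139.1 = 0.71172
Material balance + equilibrium reduce to Σ zᵢ(Kᵢ−1)/(1+ψ(Kᵢ−1)) = 0.
Feasibility: ΣzᵢKᵢ = 1.248, Σzᵢ/Kᵢ = 1.110 — both > 1, two phases present.
Binary case is linear: z₁(K₁−1)(1+ψ(K₂−1)) + z₂(K₂−1)(1+ψ(K₁−1)) = 0
⇒ ψ = [z₁(K₁−1)+z₂(K₂−1)] / [−(K₁−1)(K₂−1)] = 0.2479/0.4481 = 0.553

ψ = 0.553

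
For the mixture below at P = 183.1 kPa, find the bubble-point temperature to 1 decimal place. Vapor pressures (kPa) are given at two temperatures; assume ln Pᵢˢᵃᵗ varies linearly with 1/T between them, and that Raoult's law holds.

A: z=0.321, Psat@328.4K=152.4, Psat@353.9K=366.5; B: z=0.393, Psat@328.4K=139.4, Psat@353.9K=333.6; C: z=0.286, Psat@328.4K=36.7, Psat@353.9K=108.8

Bubble-point temperature: ΣzᵢPᵢˢᵃᵗ(T) = P. Interpolate ln Pᵢˢᵃᵗ = aᵢ + bᵢ/T.
  T = 328.4 K: ΣzᵢPᵢˢᵃᵗ = 114.20 kPa
  T = 353.9 K: ΣzᵢPᵢˢᵃᵗ = 279.87 kPa
  T = 341.1 K: ΣzᵢPᵢˢᵃᵗ = 181.39 kPa
  T = 347.5 K: ΣzᵢPᵢˢᵃᵗ = 226.18 kPa
  T = 344.3 K: ΣzᵢPᵢˢᵃᵗ = 202.75 kPa
  T = 342.7 K: ΣzᵢPᵢˢᵃᵗ = 191.82 kPa
Interpolating between 341.1 K and 342.7 K gives T ≈ 341.4 K.

T = 341.4 K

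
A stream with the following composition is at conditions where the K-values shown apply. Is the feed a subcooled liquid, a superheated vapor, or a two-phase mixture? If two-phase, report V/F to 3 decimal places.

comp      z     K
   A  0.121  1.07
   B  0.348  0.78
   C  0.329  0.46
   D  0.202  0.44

subcooled liquid

ΣzᵢKᵢ = 0.641; Σzᵢ/Kᵢ = 1.734.
Since ΣzᵢKᵢ < 1 the mixture is below its bubble point — single liquid phase.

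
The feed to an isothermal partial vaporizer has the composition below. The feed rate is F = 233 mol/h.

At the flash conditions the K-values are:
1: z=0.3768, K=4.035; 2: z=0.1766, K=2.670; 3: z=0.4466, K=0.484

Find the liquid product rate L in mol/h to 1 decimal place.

Material balance + equilibrium reduce to Σ zᵢ(Kᵢ−1)/(1+ψ(Kᵢ−1)) = 0.
Check two-phase: ΣzᵢKᵢ = 2.2081 > 1 and Σzᵢ/Kᵢ = 1.0823 > 1, so g(0) = 1.2081 > 0 and g(1) = -0.0823 < 0.
Newton–Raphson from ψ = 0.66:
  ψ = 0.6600: g = 0.17164, g' = -0.7697 → ψ = 0.8830
  ψ = 0.8830: g = 0.00663, g' = -0.7380 → ψ = 0.8920
Converged at ψ = 0.8920.
Then V = ψ·F = 0.8920·233 = 207.8 mol/h and L = F − V = 25.2 mol/h.

L = 25.2 mol/h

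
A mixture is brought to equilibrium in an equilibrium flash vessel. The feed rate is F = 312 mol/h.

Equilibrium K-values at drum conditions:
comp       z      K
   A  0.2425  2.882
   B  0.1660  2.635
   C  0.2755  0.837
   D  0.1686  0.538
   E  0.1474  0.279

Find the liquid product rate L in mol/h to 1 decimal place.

L = 121.5 mol/h

Rachford–Rice: g(β) = Σ zᵢ(Kᵢ−1)/(1+β(Kᵢ−1)) = 0.
g(0) = ΣzᵢKᵢ − 1 = 0.4987 and g(1) = 1 − Σzᵢ/Kᵢ = -0.3180, so a root lies in (0, 1).
Iterate (Newton) starting at β = 0.5:
  β = 0.5000: g = 0.06809, g' = -0.6192 → β = 0.6100
  β = 0.6100: g = 0.00034, g' = -0.6204 → β = 0.6105
Converged at β = 0.6105.
Then V = β·F = 0.6105·312 = 190.5 mol/h and L = F − V = 121.5 mol/h.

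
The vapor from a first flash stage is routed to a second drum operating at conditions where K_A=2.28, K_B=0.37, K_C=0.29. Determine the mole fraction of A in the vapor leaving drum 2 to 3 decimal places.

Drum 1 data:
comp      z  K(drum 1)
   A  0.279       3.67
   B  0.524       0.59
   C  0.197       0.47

Drum 1:
Newton–Raphson from ψ₁ = 0.5:
  ψ₁ = 0.500: g = -0.0933, g' = -0.607 → ψ₁ = 0.346
  ψ₁ = 0.346: g = 0.0088, g' = -0.740 → ψ₁ = 0.358
Converged at ψ₁ = 0.358.
Drum-1 compositions:
  A: x = 0.143, y = 0.523
  B: x = 0.614, y = 0.362
  C: x = 0.243, y = 0.114
Drum-2 feed = drum-1 vapor: z₂ = (0.5233, 0.3624, 0.1143).
Drum 2:
Material balance + equilibrium reduce to Σ zᵢ(Kᵢ−1)/(1+ψ₂(Kᵢ−1)) = 0.
Feasibility: ΣzᵢKᵢ = 1.360, Σzᵢ/Kᵢ = 1.603 — both > 1, two phases present.
Newton–Raphson from ψ₂ = 0.45:
  ψ₂ = 0.450: g = -0.0129, g' = -0.750 → ψ₂ = 0.433
Converged at ψ₂ = 0.433.
  A: x = 0.337, y = 0.768
  B: x = 0.498, y = 0.184
  C: x = 0.165, y = 0.048

y_A (drum 2) = 0.768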